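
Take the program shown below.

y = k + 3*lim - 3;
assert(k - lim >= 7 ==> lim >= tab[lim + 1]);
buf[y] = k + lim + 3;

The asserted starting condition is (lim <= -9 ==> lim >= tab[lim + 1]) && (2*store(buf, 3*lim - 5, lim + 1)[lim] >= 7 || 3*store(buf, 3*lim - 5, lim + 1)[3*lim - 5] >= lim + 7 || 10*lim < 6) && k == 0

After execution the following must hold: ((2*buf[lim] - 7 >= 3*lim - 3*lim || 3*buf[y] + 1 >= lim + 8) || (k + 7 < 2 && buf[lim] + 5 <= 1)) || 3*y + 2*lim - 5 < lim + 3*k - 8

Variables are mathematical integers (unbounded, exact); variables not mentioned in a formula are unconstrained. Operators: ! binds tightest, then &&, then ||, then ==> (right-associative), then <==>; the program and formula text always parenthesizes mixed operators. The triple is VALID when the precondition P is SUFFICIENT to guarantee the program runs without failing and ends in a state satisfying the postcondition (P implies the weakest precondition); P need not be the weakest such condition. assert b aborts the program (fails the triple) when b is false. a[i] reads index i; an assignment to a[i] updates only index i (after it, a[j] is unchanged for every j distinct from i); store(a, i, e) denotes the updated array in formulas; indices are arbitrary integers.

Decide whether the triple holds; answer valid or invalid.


Working backward. After the program, the postcondition ((2*buf[lim] - 7 >= 3*lim - 3*lim || 3*buf[y] + 1 >= lim + 8) || (k + 7 < 2 && buf[lim] + 5 <= 1)) || 3*y + 2*lim - 5 < lim + 3*k - 8 must hold; in canonical form it is 2*buf[lim] >= 7 || 3*buf[y] >= lim + 7 || (k < -5 && buf[lim] <= -4) || lim + 3*y < 3*k - 3.
Before buf[y] := k + lim + 3: 2*store(buf, y, k + lim + 3)[lim] >= 7 || 3*store(buf, y, k + lim + 3)[y] >= lim + 7 || (k < -5 && store(buf, y, k + lim + 3)[lim] <= -4) || lim + 3*y < 3*k - 3
Before assert k - lim >= 7 ==> lim >= tab[lim + 1]: (k >= lim + 7 ==> lim >= tab[lim + 1]) && (2*store(buf, y, k + lim + 3)[lim] >= 7 || 3*store(buf, y, k + lim + 3)[y] >= lim + 7 || (k < -5 && store(buf, y, k + lim + 3)[lim] <= -4) || lim + 3*y < 3*k - 3)
Before y := k + 3*lim - 3: (k >= lim + 7 ==> lim >= tab[lim + 1]) && (2*store(buf, k + 3*lim - 3, k + lim + 3)[lim] >= 7 || 3*store(buf, k + 3*lim - 3, k + lim + 3)[k + 3*lim - 3] >= lim + 7 || (k < -5 && store(buf, k + 3*lim - 3, k + lim + 3)[lim] <= -4) || 10*lim < 6)
The weakest precondition is (k >= lim + 7 ==> lim >= tab[lim + 1]) && (2*store(buf, k + 3*lim - 3, k + lim + 3)[lim] >= 7 || 3*store(buf, k + 3*lim - 3, k + lim + 3)[k + 3*lim - 3] >= lim + 7 || (k < -5 && store(buf, k + 3*lim - 3, k + lim + 3)[lim] <= -4) || 10*lim < 6).
Check whether (lim <= -9 ==> lim >= tab[lim + 1]) && (2*store(buf, 3*lim - 5, lim + 1)[lim] >= 7 || 3*store(buf, 3*lim - 5, lim + 1)[3*lim - 5] >= lim + 7 || 10*lim < 6) && k == 0 implies it.
Countermodel: at the initial state buf = {[-26] = 2, [-24] = 2, [-7] = 2, [-6] = 2, elsewhere 2}, k = 0, lim = -7, tab = {[-26] = -6, [-24] = -6, [-7] = -6, [-6] = -6, elsewhere -6}, the precondition holds but the weakest precondition fails.
Answer: invalid


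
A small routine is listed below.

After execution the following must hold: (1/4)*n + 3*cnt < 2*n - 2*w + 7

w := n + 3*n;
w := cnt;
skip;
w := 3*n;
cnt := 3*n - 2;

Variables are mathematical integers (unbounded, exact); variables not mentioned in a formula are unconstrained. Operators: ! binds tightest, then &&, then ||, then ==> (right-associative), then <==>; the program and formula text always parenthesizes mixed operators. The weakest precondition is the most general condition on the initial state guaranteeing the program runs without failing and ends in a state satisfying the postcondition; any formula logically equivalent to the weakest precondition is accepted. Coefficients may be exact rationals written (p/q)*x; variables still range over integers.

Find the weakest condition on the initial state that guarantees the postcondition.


Working backward. After the program, the postcondition (1/4)*n + 3*cnt < 2*n - 2*w + 7 must hold; in canonical form it is 3*cnt + 2*w < (7/4)*n + 7.
Before cnt := 3*n - 2: (29/4)*n + 2*w < 13
Before w := 3*n: (53/4)*n < 13
Before skip: (53/4)*n < 13
Before w := cnt: (53/4)*n < 13
Before w := n + 3*n: (53/4)*n < 13
Answer: WP = (53/4)*n < 13


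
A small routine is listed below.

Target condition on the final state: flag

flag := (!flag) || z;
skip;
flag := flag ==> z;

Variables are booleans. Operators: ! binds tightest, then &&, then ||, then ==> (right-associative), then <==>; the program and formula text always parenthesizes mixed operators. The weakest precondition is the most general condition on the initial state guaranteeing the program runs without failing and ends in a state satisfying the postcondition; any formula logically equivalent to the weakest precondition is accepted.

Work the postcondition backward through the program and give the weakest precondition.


Working backward. After the program, flag must hold.
Before flag := flag ==> z: flag ==> z
Before skip: flag ==> z
Before flag := (!flag) || z: ((!flag) || z) ==> z
Answer: WP = ((!flag) || z) ==> z


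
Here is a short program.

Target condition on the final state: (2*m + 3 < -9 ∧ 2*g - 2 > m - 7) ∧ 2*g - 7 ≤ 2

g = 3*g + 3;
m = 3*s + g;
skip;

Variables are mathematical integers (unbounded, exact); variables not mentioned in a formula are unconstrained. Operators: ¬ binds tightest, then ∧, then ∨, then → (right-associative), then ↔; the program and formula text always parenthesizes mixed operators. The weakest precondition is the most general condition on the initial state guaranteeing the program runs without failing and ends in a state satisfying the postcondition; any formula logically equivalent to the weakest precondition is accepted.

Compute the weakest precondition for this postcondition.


Working backward. After the program, the postcondition (2*m + 3 < -9 ∧ 2*g - 2 > m - 7) ∧ 2*g - 7 ≤ 2 must hold; in canonical form it is 2*m < -12 ∧ 2*g > m - 5 ∧ 2*g ≤ 9.
Before skip: 2*m < -12 ∧ 2*g > m - 5 ∧ 2*g ≤ 9
Before m := 3*s + g: 2*g + 6*s < -12 ∧ g > 3*s - 5 ∧ 2*g ≤ 9
Before g := 3*g + 3: 6*g + 6*s < -18 ∧ 3*g > 3*s - 8 ∧ 6*g ≤ 3
Answer: WP = 6*g + 6*s < -18 ∧ 3*g > 3*s - 8 ∧ 6*g ≤ 3


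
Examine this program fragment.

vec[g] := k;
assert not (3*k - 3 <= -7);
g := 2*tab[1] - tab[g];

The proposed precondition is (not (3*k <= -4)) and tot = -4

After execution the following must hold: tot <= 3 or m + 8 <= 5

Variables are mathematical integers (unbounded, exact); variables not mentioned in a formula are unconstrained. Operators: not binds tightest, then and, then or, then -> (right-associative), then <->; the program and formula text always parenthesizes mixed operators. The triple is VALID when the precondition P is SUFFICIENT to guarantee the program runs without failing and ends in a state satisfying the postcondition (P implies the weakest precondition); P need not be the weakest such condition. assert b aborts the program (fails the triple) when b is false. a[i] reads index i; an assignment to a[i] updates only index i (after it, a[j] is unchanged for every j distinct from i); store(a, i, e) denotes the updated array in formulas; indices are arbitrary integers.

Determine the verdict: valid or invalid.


Working backward. After the program, the postcondition tot <= 3 or m + 8 <= 5 must hold; in canonical form it is tot <= 3 or m <= -3.
Before g := 2*tab[1] - tab[g]: tot <= 3 or m <= -3
Before assert not (3*k - 3 <= -7): (not (3*k <= -4)) and (tot <= 3 or m <= -3)
Before vec[g] := k: (not (3*k <= -4)) and (tot <= 3 or m <= -3)
The weakest precondition is (not (3*k <= -4)) and (tot <= 3 or m <= -3).
Check whether (not (3*k <= -4)) and tot = -4 implies it.
Every state satisfying the precondition satisfies the weakest precondition: the implication holds.
Answer: valid


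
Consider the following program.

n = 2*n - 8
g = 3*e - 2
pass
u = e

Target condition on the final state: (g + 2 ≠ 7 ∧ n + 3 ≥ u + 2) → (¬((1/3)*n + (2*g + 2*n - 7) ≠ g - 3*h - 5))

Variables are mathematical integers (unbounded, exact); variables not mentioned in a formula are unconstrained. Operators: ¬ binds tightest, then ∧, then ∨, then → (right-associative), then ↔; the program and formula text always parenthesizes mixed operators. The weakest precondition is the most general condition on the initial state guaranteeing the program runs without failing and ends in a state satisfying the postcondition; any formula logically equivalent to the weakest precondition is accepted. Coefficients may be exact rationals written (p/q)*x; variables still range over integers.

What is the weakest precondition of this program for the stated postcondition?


Working backward. After the program, the postcondition (g + 2 ≠ 7 ∧ n + 3 ≥ u + 2) → (¬((1/3)*n + (2*g + 2*n - 7) ≠ g - 3*h - 5)) must hold; in canonical form it is (g ≠ 5 ∧ n ≥ u - 1) → (¬(g + 3*h + (7/3)*n ≠ 2)).
Before u := e: (g ≠ 5 ∧ n ≥ e - 1) → (¬(g + 3*h + (7/3)*n ≠ 2))
Before skip: (g ≠ 5 ∧ n ≥ e - 1) → (¬(g + 3*h + (7/3)*n ≠ 2))
Before g := 3*e - 2: (3*e ≠ 7 ∧ n ≥ e - 1) → (¬(3*e + 3*h + (7/3)*n ≠ 4))
Before n := 2*n - 8: (3*e ≠ 7 ∧ 2*n ≥ e + 7) → (¬(3*e + 3*h + (14/3)*n ≠ 68/3))
Answer: WP = (3*e ≠ 7 ∧ 2*n ≥ e + 7) → (¬(3*e + 3*h + (14/3)*n ≠ 68/3))


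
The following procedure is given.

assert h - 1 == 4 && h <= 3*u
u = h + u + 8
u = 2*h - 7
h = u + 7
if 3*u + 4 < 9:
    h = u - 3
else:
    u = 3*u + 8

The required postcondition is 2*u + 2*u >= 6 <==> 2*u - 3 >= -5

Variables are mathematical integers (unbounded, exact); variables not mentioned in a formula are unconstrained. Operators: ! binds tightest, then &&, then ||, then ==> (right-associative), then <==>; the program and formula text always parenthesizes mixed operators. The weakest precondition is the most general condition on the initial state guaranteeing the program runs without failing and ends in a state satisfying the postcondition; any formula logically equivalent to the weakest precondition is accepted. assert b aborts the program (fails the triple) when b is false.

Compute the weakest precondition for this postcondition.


Working backward. After the program, the postcondition 2*u + 2*u >= 6 <==> 2*u - 3 >= -5 must hold; in canonical form it is 4*u >= 6 <==> 2*u >= -2.
Then branch requires 4*u >= 6 <==> 2*u >= -2; else branch requires 12*u >= -26 <==> 6*u >= -18.
Before the if: (3*u < 5 ==> (4*u >= 6 <==> 2*u >= -2)) && ((!(3*u < 5)) ==> (12*u >= -26 <==> 6*u >= -18))
Before h := u + 7: (3*u < 5 ==> (4*u >= 6 <==> 2*u >= -2)) && ((!(3*u < 5)) ==> (12*u >= -26 <==> 6*u >= -18))
Before u := 2*h - 7: (6*h < 26 ==> (8*h >= 34 <==> 4*h >= 12)) && ((!(6*h < 26)) ==> (24*h >= 58 <==> 12*h >= 24))
Before u := h + u + 8: (6*h < 26 ==> (8*h >= 34 <==> 4*h >= 12)) && ((!(6*h < 26)) ==> (24*h >= 58 <==> 12*h >= 24))
Before assert h - 1 == 4 && h <= 3*u: h == 5 && h <= 3*u && (6*h < 26 ==> (8*h >= 34 <==> 4*h >= 12)) && ((!(6*h < 26)) ==> (24*h >= 58 <==> 12*h >= 24))
Answer: WP = h == 5 && h <= 3*u && (6*h < 26 ==> (8*h >= 34 <==> 4*h >= 12)) && ((!(6*h < 26)) ==> (24*h >= 58 <==> 12*h >= 24))


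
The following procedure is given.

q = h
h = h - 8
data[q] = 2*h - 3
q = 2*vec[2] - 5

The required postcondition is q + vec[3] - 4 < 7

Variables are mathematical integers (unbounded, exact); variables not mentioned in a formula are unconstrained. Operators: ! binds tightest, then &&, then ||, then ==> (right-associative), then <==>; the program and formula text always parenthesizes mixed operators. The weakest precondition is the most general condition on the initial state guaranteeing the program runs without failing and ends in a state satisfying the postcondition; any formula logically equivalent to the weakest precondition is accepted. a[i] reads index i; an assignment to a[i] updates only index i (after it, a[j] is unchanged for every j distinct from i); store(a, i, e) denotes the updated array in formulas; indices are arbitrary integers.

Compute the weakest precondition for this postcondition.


Working backward. After the program, the postcondition q + vec[3] - 4 < 7 must hold; in canonical form it is vec[3] + q < 11.
Before q := 2*vec[2] - 5: 2*vec[2] + vec[3] < 16
Before data[q] := 2*h - 3: 2*vec[2] + vec[3] < 16
Before h := h - 8: 2*vec[2] + vec[3] < 16
Before q := h: 2*vec[2] + vec[3] < 16
Answer: WP = 2*vec[2] + vec[3] < 16


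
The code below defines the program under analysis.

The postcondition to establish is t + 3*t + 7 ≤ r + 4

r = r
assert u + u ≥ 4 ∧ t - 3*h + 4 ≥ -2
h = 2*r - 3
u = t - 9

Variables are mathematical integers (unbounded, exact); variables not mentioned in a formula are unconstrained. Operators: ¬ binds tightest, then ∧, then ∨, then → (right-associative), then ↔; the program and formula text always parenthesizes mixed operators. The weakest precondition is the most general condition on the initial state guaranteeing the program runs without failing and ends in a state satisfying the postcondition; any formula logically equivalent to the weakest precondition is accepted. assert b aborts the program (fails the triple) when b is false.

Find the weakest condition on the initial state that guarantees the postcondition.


Working backward. After the program, the postcondition t + 3*t + 7 ≤ r + 4 must hold; in canonical form it is 4*t ≤ r - 3.
Before u := t - 9: 4*t ≤ r - 3
Before h := 2*r - 3: 4*t ≤ r - 3
Before assert u + u ≥ 4 ∧ t - 3*h + 4 ≥ -2: 2*u ≥ 4 ∧ t ≥ 3*h - 6 ∧ 4*t ≤ r - 3
Before r := r: 2*u ≥ 4 ∧ t ≥ 3*h - 6 ∧ 4*t ≤ r - 3
Answer: WP = 2*u ≥ 4 ∧ t ≥ 3*h - 6 ∧ 4*t ≤ r - 3


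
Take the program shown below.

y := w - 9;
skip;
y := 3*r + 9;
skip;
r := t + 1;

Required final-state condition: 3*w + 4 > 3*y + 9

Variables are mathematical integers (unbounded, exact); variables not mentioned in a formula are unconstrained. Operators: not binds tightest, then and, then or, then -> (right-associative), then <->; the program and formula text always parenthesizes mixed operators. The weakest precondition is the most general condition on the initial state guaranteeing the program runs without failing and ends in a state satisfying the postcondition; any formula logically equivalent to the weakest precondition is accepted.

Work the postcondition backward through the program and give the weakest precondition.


Working backward. After the program, the postcondition 3*w + 4 > 3*y + 9 must hold; in canonical form it is 3*w > 3*y + 5.
Before r := t + 1: 3*w > 3*y + 5
Before skip: 3*w > 3*y + 5
Before y := 3*r + 9: 3*w > 9*r + 32
Before skip: 3*w > 9*r + 32
Before y := w - 9: 3*w > 9*r + 32
Answer: WP = 3*w > 9*r + 32


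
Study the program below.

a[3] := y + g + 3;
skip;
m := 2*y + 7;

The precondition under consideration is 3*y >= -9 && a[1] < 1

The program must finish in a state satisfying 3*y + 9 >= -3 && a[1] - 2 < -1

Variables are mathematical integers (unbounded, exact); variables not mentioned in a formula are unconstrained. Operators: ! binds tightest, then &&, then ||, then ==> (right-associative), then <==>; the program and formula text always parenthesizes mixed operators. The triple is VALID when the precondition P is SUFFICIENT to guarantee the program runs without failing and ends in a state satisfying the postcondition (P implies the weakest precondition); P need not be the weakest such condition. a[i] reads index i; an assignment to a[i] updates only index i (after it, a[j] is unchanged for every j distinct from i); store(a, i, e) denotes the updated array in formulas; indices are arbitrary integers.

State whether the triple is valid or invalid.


Working backward. After the program, the postcondition 3*y + 9 >= -3 && a[1] - 2 < -1 must hold; in canonical form it is 3*y >= -12 && a[1] < 1.
Before m := 2*y + 7: 3*y >= -12 && a[1] < 1
Before skip: 3*y >= -12 && a[1] < 1
Before a[3] := y + g + 3: 3*y >= -12 && a[1] < 1
The weakest precondition is 3*y >= -12 && a[1] < 1.
Check whether 3*y >= -9 && a[1] < 1 implies it.
Every state satisfying the precondition satisfies the weakest precondition: the implication holds.
Answer: valid


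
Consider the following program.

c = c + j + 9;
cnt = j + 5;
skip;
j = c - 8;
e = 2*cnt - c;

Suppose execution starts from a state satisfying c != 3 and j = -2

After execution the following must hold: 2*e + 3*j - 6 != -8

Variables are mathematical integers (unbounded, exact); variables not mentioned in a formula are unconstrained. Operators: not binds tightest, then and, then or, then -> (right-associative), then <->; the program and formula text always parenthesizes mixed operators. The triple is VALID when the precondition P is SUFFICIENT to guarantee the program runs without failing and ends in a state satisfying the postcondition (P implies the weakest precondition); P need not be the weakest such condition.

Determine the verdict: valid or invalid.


Working backward. After the program, the postcondition 2*e + 3*j - 6 != -8 must hold; in canonical form it is 2*e + 3*j != -2.
Before e := 2*cnt - c: 4*cnt + 3*j != 2*c - 2
Before j := c - 8: c + 4*cnt != 22
Before skip: c + 4*cnt != 22
Before cnt := j + 5: c + 4*j != 2
Before c := c + j + 9: c + 5*j != -7
The weakest precondition is c + 5*j != -7.
Check whether c != 3 and j = -2 implies it.
Every state satisfying the precondition satisfies the weakest precondition: the implication holds.
Answer: valid


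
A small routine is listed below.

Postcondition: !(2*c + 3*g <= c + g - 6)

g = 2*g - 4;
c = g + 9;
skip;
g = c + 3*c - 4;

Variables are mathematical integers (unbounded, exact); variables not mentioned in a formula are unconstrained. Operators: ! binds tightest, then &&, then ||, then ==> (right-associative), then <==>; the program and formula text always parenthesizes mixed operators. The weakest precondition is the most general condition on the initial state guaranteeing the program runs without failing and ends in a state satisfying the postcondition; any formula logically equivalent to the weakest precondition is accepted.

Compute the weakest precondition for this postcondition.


Working backward. After the program, the postcondition !(2*c + 3*g <= c + g - 6) must hold; in canonical form it is !(c + 2*g <= -6).
Before g := c + 3*c - 4: !(9*c <= 2)
Before skip: !(9*c <= 2)
Before c := g + 9: !(9*g <= -79)
Before g := 2*g - 4: !(18*g <= -43)
Answer: WP = !(18*g <= -43)


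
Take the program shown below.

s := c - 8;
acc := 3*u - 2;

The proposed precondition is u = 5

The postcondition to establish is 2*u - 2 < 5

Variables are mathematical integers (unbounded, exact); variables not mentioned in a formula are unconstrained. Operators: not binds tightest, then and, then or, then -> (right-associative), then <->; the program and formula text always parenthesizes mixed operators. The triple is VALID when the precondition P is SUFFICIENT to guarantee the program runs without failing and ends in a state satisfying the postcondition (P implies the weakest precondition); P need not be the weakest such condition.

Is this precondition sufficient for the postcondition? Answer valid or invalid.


Working backward. After the program, the postcondition 2*u - 2 < 5 must hold; in canonical form it is 2*u < 7.
Before acc := 3*u - 2: 2*u < 7
Before s := c - 8: 2*u < 7
The weakest precondition is 2*u < 7.
Check whether u = 5 implies it.
Countermodel: at the initial state u = 5, the precondition holds but the weakest precondition fails.
Answer: invalid


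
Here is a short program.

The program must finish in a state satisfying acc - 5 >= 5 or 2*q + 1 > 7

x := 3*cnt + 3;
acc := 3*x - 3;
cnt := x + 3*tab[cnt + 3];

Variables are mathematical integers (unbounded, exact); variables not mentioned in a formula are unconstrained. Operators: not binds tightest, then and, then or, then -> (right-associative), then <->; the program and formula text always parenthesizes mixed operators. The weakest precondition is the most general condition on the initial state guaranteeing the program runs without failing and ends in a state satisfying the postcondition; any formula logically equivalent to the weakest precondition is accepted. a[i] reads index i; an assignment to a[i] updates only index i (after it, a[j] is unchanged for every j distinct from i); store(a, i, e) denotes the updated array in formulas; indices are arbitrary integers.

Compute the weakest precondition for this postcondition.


Working backward. After the program, the postcondition acc - 5 >= 5 or 2*q + 1 > 7 must hold; in canonical form it is acc >= 10 or 2*q > 6.
Before cnt := x + 3*tab[cnt + 3]: acc >= 10 or 2*q > 6
Before acc := 3*x - 3: 3*x >= 13 or 2*q > 6
Before x := 3*cnt + 3: 9*cnt >= 4 or 2*q > 6
Answer: WP = 9*cnt >= 4 or 2*q > 6


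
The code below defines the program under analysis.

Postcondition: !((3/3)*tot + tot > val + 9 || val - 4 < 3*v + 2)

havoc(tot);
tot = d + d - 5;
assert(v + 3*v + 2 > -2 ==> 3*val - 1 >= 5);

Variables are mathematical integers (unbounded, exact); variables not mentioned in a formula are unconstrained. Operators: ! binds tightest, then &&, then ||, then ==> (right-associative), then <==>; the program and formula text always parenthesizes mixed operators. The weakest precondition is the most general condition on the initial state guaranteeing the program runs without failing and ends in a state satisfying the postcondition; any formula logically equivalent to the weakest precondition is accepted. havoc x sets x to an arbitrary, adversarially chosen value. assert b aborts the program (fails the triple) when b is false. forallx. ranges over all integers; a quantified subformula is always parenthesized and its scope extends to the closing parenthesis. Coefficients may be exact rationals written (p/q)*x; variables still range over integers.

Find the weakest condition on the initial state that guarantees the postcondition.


Working backward. After the program, the postcondition !((3/3)*tot + tot > val + 9 || val - 4 < 3*v + 2) must hold; in canonical form it is !(2*tot > val + 9 || val < 3*v + 6).
Before assert v + 3*v + 2 > -2 ==> 3*val - 1 >= 5: (4*v > -4 ==> 3*val >= 6) && (!(2*tot > val + 9 || val < 3*v + 6))
Before tot := d + d - 5: (4*v > -4 ==> 3*val >= 6) && (!(4*d > val + 19 || val < 3*v + 6))
Before havoc tot: (4*v > -4 ==> 3*val >= 6) && (!(4*d > val + 19 || val < 3*v + 6))
Answer: WP = (4*v > -4 ==> 3*val >= 6) && (!(4*d > val + 19 || val < 3*v + 6))


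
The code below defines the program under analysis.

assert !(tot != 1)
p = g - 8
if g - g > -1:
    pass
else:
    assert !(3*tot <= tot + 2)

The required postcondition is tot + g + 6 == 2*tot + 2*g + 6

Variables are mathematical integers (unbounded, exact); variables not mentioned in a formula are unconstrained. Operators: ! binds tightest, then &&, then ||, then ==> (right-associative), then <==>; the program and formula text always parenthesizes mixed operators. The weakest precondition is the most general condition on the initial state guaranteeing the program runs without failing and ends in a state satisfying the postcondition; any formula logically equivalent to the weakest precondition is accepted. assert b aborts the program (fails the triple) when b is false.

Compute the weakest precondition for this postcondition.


Working backward. After the program, the postcondition tot + g + 6 == 2*tot + 2*g + 6 must hold; in canonical form it is g + tot == 0.
Then branch requires g + tot == 0; else branch requires (!(2*tot <= 2)) && g + tot == 0.
Before the if: g + tot == 0
Before p := g - 8: g + tot == 0
Before assert !(tot != 1): (!(tot != 1)) && g + tot == 0
Answer: WP = (!(tot != 1)) && g + tot == 0


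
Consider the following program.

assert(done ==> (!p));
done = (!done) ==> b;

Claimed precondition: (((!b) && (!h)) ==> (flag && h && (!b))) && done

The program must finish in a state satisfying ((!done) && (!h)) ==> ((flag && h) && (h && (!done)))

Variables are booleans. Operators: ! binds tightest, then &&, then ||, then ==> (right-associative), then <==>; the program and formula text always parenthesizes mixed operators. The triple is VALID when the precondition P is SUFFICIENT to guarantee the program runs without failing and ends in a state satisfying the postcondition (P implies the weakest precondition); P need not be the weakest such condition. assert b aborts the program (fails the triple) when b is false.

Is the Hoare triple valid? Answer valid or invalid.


Working backward. After the program, the postcondition ((!done) && (!h)) ==> ((flag && h) && (h && (!done))) must hold; in canonical form it is ((!done) && (!h)) ==> (flag && h && (!done)).
Before done := (!done) ==> b: ((!((!done) ==> b)) && (!h)) ==> (flag && h && (!((!done) ==> b)))
Before assert done ==> (!p): (done ==> (!p)) && (((!((!done) ==> b)) && (!h)) ==> (flag && h && (!((!done) ==> b))))
The weakest precondition is (done ==> (!p)) && (((!((!done) ==> b)) && (!h)) ==> (flag && h && (!((!done) ==> b)))).
Check whether (((!b) && (!h)) ==> (flag && h && (!b))) && done implies it.
Countermodel: at the initial state b = false, done = true, flag = false, h = true, p = true, the precondition holds but the weakest precondition fails.
Answer: invalid


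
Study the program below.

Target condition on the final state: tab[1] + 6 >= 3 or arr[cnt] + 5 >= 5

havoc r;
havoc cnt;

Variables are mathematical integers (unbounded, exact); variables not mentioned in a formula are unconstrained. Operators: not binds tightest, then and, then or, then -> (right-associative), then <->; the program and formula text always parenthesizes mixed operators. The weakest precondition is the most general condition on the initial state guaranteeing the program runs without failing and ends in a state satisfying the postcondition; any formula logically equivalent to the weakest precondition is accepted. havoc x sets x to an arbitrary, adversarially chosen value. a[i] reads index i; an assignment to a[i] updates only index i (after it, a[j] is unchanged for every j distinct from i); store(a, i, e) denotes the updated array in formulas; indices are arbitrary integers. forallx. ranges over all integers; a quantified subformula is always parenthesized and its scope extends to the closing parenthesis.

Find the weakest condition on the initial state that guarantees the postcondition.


Working backward. After the program, the postcondition tab[1] + 6 >= 3 or arr[cnt] + 5 >= 5 must hold; in canonical form it is tab[1] >= -3 or arr[cnt] >= 0.
Before havoc cnt: forall cnt_1. (tab[1] >= -3 or arr[cnt_1] >= 0)
Before havoc r: forall cnt_1. (tab[1] >= -3 or arr[cnt_1] >= 0)
Answer: WP = forall cnt_1. (tab[1] >= -3 or arr[cnt_1] >= 0)


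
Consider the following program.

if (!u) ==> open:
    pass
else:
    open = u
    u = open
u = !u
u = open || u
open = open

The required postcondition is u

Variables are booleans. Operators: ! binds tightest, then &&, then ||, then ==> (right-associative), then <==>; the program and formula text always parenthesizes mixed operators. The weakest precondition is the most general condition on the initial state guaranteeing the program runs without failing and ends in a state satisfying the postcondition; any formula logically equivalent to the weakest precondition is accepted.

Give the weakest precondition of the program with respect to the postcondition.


Working backward. After the program, u must hold.
Before open := open: u
Before u := open || u: open || u
Before u := !u: open || (!u)
Then branch requires open || (!u); else branch requires true.
Before the if: ((!u) ==> open) ==> (open || (!u))
Answer: WP = ((!u) ==> open) ==> (open || (!u))


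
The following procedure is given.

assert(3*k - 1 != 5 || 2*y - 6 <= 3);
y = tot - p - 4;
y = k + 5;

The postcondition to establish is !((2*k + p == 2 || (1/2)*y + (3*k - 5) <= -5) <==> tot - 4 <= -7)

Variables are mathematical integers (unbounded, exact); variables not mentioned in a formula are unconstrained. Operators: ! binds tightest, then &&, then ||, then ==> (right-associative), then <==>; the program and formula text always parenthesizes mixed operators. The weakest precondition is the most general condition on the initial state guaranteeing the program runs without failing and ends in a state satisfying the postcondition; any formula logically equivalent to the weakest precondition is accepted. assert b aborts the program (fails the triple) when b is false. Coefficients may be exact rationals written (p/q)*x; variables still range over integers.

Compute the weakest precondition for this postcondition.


Working backward. After the program, the postcondition !((2*k + p == 2 || (1/2)*y + (3*k - 5) <= -5) <==> tot - 4 <= -7) must hold; in canonical form it is !((2*k + p == 2 || 3*k + (1/2)*y <= 0) <==> tot <= -3).
Before y := k + 5: !((2*k + p == 2 || (7/2)*k <= -5/2) <==> tot <= -3)
Before y := tot - p - 4: !((2*k + p == 2 || (7/2)*k <= -5/2) <==> tot <= -3)
Before assert 3*k - 1 != 5 || 2*y - 6 <= 3: (3*k != 6 || 2*y <= 9) && (!((2*k + p == 2 || (7/2)*k <= -5/2) <==> tot <= -3))
Answer: WP = (3*k != 6 || 2*y <= 9) && (!((2*k + p == 2 || (7/2)*k <= -5/2) <==> tot <= -3))


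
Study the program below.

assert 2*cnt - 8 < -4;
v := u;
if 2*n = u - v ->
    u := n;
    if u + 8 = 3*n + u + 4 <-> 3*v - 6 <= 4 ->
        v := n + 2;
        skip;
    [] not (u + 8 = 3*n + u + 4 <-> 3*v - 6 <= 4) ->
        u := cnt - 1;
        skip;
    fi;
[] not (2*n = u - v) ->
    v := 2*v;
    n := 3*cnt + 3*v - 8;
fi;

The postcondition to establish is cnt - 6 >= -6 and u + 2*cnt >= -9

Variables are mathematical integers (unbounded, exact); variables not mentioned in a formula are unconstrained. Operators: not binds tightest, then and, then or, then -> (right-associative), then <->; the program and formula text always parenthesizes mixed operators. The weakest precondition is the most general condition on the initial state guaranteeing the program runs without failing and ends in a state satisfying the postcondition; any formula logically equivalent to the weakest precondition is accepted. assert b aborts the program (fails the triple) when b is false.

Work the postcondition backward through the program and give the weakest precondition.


Working backward. After the program, the postcondition cnt - 6 >= -6 and u + 2*cnt >= -9 must hold; in canonical form it is cnt >= 0 and 2*cnt + u >= -9.
Then branch requires ((3*n = 4 <-> 3*v <= 10) -> (cnt >= 0 and 2*cnt + n >= -9)) and ((not (3*n = 4 <-> 3*v <= 10)) -> (cnt >= 0 and 3*cnt >= -8)); else branch requires cnt >= 0 and 2*cnt + u >= -9.
Before the if: (2*n + v = u -> (((3*n = 4 <-> 3*v <= 10) -> (cnt >= 0 and 2*cnt + n >= -9)) and ((not (3*n = 4 <-> 3*v <= 10)) -> (cnt >= 0 and 3*cnt >= -8)))) and ((not (2*n + v = u)) -> (cnt >= 0 and 2*cnt + u >= -9))
Before v := u: (2*n = 0 -> (((3*n = 4 <-> 3*u <= 10) -> (cnt >= 0 and 2*cnt + n >= -9)) and ((not (3*n = 4 <-> 3*u <= 10)) -> (cnt >= 0 and 3*cnt >= -8)))) and ((not (2*n = 0)) -> (cnt >= 0 and 2*cnt + u >= -9))
Before assert 2*cnt - 8 < -4: 2*cnt < 4 and (2*n = 0 -> (((3*n = 4 <-> 3*u <= 10) -> (cnt >= 0 and 2*cnt + n >= -9)) and ((not (3*n = 4 <-> 3*u <= 10)) -> (cnt >= 0 and 3*cnt >= -8)))) and ((not (2*n = 0)) -> (cnt >= 0 and 2*cnt + u >= -9))
Answer: WP = 2*cnt < 4 and (2*n = 0 -> (((3*n = 4 <-> 3*u <= 10) -> (cnt >= 0 and 2*cnt + n >= -9)) and ((not (3*n = 4 <-> 3*u <= 10)) -> (cnt >= 0 and 3*cnt >= -8)))) and ((not (2*n = 0)) -> (cnt >= 0 and 2*cnt + u >= -9))


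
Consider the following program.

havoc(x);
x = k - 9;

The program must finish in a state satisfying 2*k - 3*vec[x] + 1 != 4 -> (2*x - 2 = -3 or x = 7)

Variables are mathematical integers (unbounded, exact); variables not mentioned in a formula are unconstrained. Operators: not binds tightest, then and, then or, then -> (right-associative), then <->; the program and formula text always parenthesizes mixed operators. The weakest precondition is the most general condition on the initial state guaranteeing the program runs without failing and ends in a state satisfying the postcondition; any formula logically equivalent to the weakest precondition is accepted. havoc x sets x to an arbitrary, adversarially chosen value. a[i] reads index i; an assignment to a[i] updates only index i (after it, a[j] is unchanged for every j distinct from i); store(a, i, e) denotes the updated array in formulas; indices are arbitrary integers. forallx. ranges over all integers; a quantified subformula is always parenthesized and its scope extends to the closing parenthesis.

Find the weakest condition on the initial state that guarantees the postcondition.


Working backward. After the program, the postcondition 2*k - 3*vec[x] + 1 != 4 -> (2*x - 2 = -3 or x = 7) must hold; in canonical form it is 2*k != 3*vec[x] + 3 -> (2*x = -1 or x = 7).
Before x := k - 9: 2*k != 3*vec[k - 9] + 3 -> (2*k = 17 or k = 16)
Before havoc x: 2*k != 3*vec[k - 9] + 3 -> (2*k = 17 or k = 16)
Answer: WP = 2*k != 3*vec[k - 9] + 3 -> (2*k = 17 or k = 16)


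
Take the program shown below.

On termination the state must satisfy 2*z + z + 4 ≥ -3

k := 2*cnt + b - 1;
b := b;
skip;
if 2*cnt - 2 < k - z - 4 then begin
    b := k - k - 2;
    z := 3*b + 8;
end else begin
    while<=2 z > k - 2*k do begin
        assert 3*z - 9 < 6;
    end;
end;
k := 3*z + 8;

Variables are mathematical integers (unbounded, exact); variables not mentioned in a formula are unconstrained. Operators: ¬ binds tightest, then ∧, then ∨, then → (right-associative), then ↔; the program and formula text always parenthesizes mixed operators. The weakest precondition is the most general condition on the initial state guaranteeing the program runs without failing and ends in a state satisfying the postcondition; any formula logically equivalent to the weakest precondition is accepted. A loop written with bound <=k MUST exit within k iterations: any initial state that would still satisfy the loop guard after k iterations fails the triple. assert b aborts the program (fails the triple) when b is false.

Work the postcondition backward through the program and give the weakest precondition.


Working backward. After the program, the postcondition 2*z + z + 4 ≥ -3 must hold; in canonical form it is 3*z ≥ -7.
Before k := 3*z + 8: 3*z ≥ -7
Then branch requires true; else branch requires (k + z > 0 → (3*z < 15 ∧ (k + z > 0 → (3*z < 15 ∧ (¬(k + z > 0)) ∧ 3*z ≥ -7)) ∧ ((¬(k + z > 0)) → 3*z ≥ -7))) ∧ ((¬(k + z > 0)) → 3*z ≥ -7).
Before the if: (¬(2*cnt + z < k - 2)) → ((k + z > 0 → (3*z < 15 ∧ (k + z > 0 → (3*z < 15 ∧ (¬(k + z > 0)) ∧ 3*z ≥ -7)) ∧ ((¬(k + z > 0)) → 3*z ≥ -7))) ∧ ((¬(k + z > 0)) → 3*z ≥ -7))
Before skip: (¬(2*cnt + z < k - 2)) → ((k + z > 0 → (3*z < 15 ∧ (k + z > 0 → (3*z < 15 ∧ (¬(k + z > 0)) ∧ 3*z ≥ -7)) ∧ ((¬(k + z > 0)) → 3*z ≥ -7))) ∧ ((¬(k + z > 0)) → 3*z ≥ -7))
Before b := b: (¬(2*cnt + z < k - 2)) → ((k + z > 0 → (3*z < 15 ∧ (k + z > 0 → (3*z < 15 ∧ (¬(k + z > 0)) ∧ 3*z ≥ -7)) ∧ ((¬(k + z > 0)) → 3*z ≥ -7))) ∧ ((¬(k + z > 0)) → 3*z ≥ -7))
Before k := 2*cnt + b - 1: (¬(z < b - 3)) → ((b + 2*cnt + z > 1 → (3*z < 15 ∧ (b + 2*cnt + z > 1 → (3*z < 15 ∧ (¬(b + 2*cnt + z > 1)) ∧ 3*z ≥ -7)) ∧ ((¬(b + 2*cnt + z > 1)) → 3*z ≥ -7))) ∧ ((¬(b + 2*cnt + z > 1)) → 3*z ≥ -7))
Answer: WP = (¬(z < b - 3)) → ((b + 2*cnt + z > 1 → (3*z < 15 ∧ (b + 2*cnt + z > 1 → (3*z < 15 ∧ (¬(b + 2*cnt + z > 1)) ∧ 3*z ≥ -7)) ∧ ((¬(b + 2*cnt + z > 1)) → 3*z ≥ -7))) ∧ ((¬(b + 2*cnt + z > 1)) → 3*z ≥ -7))


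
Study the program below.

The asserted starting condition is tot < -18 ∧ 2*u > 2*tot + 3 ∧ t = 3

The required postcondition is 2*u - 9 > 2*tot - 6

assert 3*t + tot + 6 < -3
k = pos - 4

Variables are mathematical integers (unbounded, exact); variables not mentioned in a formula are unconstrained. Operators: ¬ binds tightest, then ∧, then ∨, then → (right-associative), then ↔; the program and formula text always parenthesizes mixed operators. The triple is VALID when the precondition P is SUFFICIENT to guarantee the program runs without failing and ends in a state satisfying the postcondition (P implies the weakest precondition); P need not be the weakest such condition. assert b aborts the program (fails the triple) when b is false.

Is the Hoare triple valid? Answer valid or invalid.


Working backward. After the program, the postcondition 2*u - 9 > 2*tot - 6 must hold; in canonical form it is 2*u > 2*tot + 3.
Before k := pos - 4: 2*u > 2*tot + 3
Before assert 3*t + tot + 6 < -3: 3*t + tot < -9 ∧ 2*u > 2*tot + 3
The weakest precondition is 3*t + tot < -9 ∧ 2*u > 2*tot + 3.
Check whether tot < -18 ∧ 2*u > 2*tot + 3 ∧ t = 3 implies it.
Every state satisfying the precondition satisfies the weakest precondition: the implication holds.
Answer: valid


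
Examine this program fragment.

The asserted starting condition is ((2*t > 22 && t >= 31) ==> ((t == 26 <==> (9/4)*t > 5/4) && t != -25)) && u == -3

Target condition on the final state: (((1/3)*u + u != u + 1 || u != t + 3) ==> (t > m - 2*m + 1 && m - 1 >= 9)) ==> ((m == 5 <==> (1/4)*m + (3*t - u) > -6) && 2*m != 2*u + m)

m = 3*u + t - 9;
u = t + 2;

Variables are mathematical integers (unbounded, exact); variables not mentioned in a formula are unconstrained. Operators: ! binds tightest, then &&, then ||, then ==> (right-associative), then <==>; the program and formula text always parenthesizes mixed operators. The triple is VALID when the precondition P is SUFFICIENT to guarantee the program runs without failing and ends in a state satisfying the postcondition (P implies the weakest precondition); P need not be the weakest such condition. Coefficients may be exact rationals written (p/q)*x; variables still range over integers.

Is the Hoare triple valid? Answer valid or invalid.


Working backward. After the program, the postcondition (((1/3)*u + u != u + 1 || u != t + 3) ==> (t > m - 2*m + 1 && m - 1 >= 9)) ==> ((m == 5 <==> (1/4)*m + (3*t - u) > -6) && 2*m != 2*u + m) must hold; in canonical form it is (((1/3)*u != 1 || u != t + 3) ==> (m + t > 1 && m >= 10)) ==> ((m == 5 <==> (1/4)*m + 3*t > u - 6) && m != 2*u).
Before u := t + 2: (m + t > 1 && m >= 10) ==> ((m == 5 <==> (1/4)*m + 2*t > -4) && m != 2*t + 4)
Before m := 3*u + t - 9: (2*t + 3*u > 10 && t + 3*u >= 19) ==> ((t + 3*u == 14 <==> (9/4)*t + (3/4)*u > -7/4) && 3*u != t + 13)
The weakest precondition is (2*t + 3*u > 10 && t + 3*u >= 19) ==> ((t + 3*u == 14 <==> (9/4)*t + (3/4)*u > -7/4) && 3*u != t + 13).
Check whether ((2*t > 22 && t >= 31) ==> ((t == 26 <==> (9/4)*t > 5/4) && t != -25)) && u == -3 implies it.
Countermodel: at the initial state t = 28, u = -3, the precondition holds but the weakest precondition fails.
Answer: invalid


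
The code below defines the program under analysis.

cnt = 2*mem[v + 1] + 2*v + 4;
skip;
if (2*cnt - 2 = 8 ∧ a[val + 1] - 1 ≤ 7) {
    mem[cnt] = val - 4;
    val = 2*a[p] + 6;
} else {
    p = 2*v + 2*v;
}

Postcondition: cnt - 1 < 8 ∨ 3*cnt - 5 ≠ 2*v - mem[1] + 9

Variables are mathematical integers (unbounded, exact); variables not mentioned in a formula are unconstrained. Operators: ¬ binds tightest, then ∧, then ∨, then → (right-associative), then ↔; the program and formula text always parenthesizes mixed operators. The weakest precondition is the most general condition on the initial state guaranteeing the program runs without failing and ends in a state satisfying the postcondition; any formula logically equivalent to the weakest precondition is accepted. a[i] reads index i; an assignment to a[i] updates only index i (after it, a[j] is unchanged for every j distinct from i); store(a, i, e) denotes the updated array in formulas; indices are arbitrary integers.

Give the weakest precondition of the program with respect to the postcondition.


Working backward. After the program, the postcondition cnt - 1 < 8 ∨ 3*cnt - 5 ≠ 2*v - mem[1] + 9 must hold; in canonical form it is cnt < 9 ∨ mem[1] + 3*cnt ≠ 2*v + 14.
Then branch requires cnt < 9 ∨ store(mem, cnt, val - 4)[1] + 3*cnt ≠ 2*v + 14; else branch requires cnt < 9 ∨ mem[1] + 3*cnt ≠ 2*v + 14.
Before the if: ((2*cnt = 10 ∧ a[val + 1] ≤ 8) → (cnt < 9 ∨ store(mem, cnt, val - 4)[1] + 3*cnt ≠ 2*v + 14)) ∧ ((¬(2*cnt = 10 ∧ a[val + 1] ≤ 8)) → (cnt < 9 ∨ mem[1] + 3*cnt ≠ 2*v + 14))
Before skip: ((2*cnt = 10 ∧ a[val + 1] ≤ 8) → (cnt < 9 ∨ store(mem, cnt, val - 4)[1] + 3*cnt ≠ 2*v + 14)) ∧ ((¬(2*cnt = 10 ∧ a[val + 1] ≤ 8)) → (cnt < 9 ∨ mem[1] + 3*cnt ≠ 2*v + 14))
Before cnt := 2*mem[v + 1] + 2*v + 4: ((4*mem[v + 1] + 4*v = 2 ∧ a[val + 1] ≤ 8) → (2*mem[v + 1] + 2*v < 5 ∨ 6*mem[v + 1] + store(mem, 2*mem[v + 1] + 2*v + 4, val - 4)[1] + 4*v ≠ 2)) ∧ ((¬(4*mem[v + 1] + 4*v = 2 ∧ a[val + 1] ≤ 8)) → (2*mem[v + 1] + 2*v < 5 ∨ 6*mem[v + 1] + mem[1] + 4*v ≠ 2))
Answer: WP = ((4*mem[v + 1] + 4*v = 2 ∧ a[val + 1] ≤ 8) → (2*mem[v + 1] + 2*v < 5 ∨ 6*mem[v + 1] + store(mem, 2*mem[v + 1] + 2*v + 4, val - 4)[1] + 4*v ≠ 2)) ∧ ((¬(4*mem[v + 1] + 4*v = 2 ∧ a[val + 1] ≤ 8)) → (2*mem[v + 1] + 2*v < 5 ∨ 6*mem[v + 1] + mem[1] + 4*v ≠ 2))
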